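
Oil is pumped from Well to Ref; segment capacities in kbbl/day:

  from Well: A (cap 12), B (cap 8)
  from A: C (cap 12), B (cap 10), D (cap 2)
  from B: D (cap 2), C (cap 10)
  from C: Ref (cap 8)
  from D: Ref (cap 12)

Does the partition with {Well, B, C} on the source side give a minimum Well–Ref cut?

No — its capacity is 22, but the minimum cut has capacity 12.

Given cut capacity: 12 + 2 + 8 = 22.
Augment Well→A→C→Ref: bottleneck 8, flow now 8.
Augment Well→A→D→Ref: bottleneck 2, flow now 10.
Augment Well→B→D→Ref: bottleneck 2, flow now 12.
No augmenting path remains; maximum flow = 12.
In the residual graph, reachable from Well: {Well, A, B, C}.
Min-cut edges: A→D (2), B→D (2), C→Ref (8); capacity 2 + 2 + 8 = 12.
Cut capacity 22 exceeds the max flow 12, so it is not minimum.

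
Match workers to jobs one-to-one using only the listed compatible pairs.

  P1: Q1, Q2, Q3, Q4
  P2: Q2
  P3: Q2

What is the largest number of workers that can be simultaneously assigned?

2

Unit-capacity flow: source→left, listed edges, right→sink; max matching = max flow.
Augmenting path P1→Q1 (+1); matched 1.
Augmenting path P2→Q2 (+1); matched 2.
No augmenting path remains; maximum matching = 2.
König certificate: {P1, Q2} is a vertex cover of size 2 (every listed pair touches it), so no matching can be larger.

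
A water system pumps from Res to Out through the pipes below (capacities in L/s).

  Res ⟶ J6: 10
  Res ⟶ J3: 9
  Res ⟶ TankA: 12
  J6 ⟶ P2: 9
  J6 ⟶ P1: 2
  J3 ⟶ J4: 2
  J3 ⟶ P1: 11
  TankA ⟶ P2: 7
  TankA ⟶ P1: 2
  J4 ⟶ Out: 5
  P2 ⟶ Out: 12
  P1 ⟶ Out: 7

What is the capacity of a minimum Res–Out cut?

21

Augment Res→J6→P2→Out: bottleneck 9, flow now 9.
Augment Res→J6→P1→Out: bottleneck 1, flow now 10.
Augment Res→J3→J4→Out: bottleneck 2, flow now 12.
Augment Res→J3→P1→Out: bottleneck 6, flow now 18.
Augment Res→TankA→P2→Out: bottleneck 3, flow now 21.
No augmenting path remains; maximum flow = 21.
By max-flow min-cut, the minimum cut capacity equals the max flow.
In the residual graph, reachable from Res: {Res, J6, J3, TankA, P2, P1}.
Min-cut edges: J3→J4 (2), P2→Out (12), P1→Out (7); capacity 2 + 12 + 7 = 21.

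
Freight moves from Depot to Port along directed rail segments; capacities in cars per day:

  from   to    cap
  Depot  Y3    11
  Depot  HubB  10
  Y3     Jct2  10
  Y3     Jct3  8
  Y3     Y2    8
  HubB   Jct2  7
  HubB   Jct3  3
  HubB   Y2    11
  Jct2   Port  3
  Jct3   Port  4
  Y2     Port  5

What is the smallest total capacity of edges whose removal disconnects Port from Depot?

12

Augment Depot→Y3→Jct2→Port: bottleneck 3, flow now 3.
Augment Depot→Y3→Jct3→Port: bottleneck 4, flow now 7.
Augment Depot→Y3→Y2→Port: bottleneck 4, flow now 11.
Augment Depot→HubB→Y2→Port: bottleneck 1, flow now 12.
No augmenting path remains; maximum flow = 12.
By max-flow min-cut, the minimum cut capacity equals the max flow.
In the residual graph, reachable from Depot: {Depot, Y3, HubB, Jct2, Jct3, Y2}.
Min-cut edges: Jct2→Port (3), Jct3→Port (4), Y2→Port (5); capacity 3 + 4 + 5 = 12.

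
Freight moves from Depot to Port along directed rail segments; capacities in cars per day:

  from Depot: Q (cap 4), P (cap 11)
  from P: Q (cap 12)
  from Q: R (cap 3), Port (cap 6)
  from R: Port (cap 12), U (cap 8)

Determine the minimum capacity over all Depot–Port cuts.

Augment Depot→Q→Port: bottleneck 4, flow now 4.
Augment Depot→P→Q→Port: bottleneck 2, flow now 6.
Augment Depot→P→Q→R→Port: bottleneck 3, flow now 9.
No augmenting path remains; maximum flow = 9.
By max-flow min-cut, the minimum cut capacity equals the max flow.
In the residual graph, reachable from Depot: {Depot, P, Q}.
Min-cut edges: Q→R (3), Q→Port (6); capacity 3 + 6 = 9.

9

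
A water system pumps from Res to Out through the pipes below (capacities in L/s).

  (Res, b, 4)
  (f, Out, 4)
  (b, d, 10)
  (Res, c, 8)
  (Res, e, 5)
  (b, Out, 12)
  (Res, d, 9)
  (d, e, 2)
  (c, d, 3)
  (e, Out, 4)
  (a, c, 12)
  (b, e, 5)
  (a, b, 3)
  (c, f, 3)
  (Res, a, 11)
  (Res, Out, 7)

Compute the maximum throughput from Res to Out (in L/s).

Augment Res→Out: bottleneck 7, flow now 7.
Augment Res→b→Out: bottleneck 4, flow now 11.
Augment Res→e→Out: bottleneck 4, flow now 15.
Augment Res→a→b→Out: bottleneck 3, flow now 18.
Augment Res→c→f→Out: bottleneck 3, flow now 21.
No augmenting path remains; maximum flow = 21.
In the residual graph, reachable from Res: {Res, a, c, d, e}.
Min-cut edges: Res→b (4), Res→Out (7), a→b (3), c→f (3), e→Out (4); capacity 4 + 7 + 3 + 3 + 4 = 21.
This cut is saturated, so no flow can exceed 21.

21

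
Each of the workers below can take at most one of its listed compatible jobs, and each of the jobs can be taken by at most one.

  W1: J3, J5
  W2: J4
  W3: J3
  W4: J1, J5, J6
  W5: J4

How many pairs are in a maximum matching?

Unit-capacity flow: source→left, listed edges, right→sink; max matching = max flow.
Augmenting path W1→J3 (+1); matched 1.
Augmenting path W2→J4 (+1); matched 2.
Augmenting path W4→J1 (+1); matched 3.
Augmenting path W3→J3→W1→J5 (+1); matched 4.
No augmenting path remains; maximum matching = 4.
König certificate: {W1, W3, W4, J4} is a vertex cover of size 4 (every listed pair touches it), so no matching can be larger.

4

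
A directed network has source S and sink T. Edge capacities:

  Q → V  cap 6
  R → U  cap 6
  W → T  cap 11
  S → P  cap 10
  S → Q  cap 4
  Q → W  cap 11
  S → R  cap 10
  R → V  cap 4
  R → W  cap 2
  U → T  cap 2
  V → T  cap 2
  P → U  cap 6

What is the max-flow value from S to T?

Augment S→P→U→T: bottleneck 2, flow now 2.
Augment S→Q→V→T: bottleneck 2, flow now 4.
Augment S→Q→W→T: bottleneck 2, flow now 6.
Augment S→R→W→T: bottleneck 2, flow now 8.
Augment S→R→V→Q→W→T: bottleneck 2, flow now 10. (uses reverse residual edge)
No augmenting path remains; maximum flow = 10.
In the residual graph, reachable from S: {S, P, R, U, V}.
Min-cut edges: S→Q (4), R→W (2), U→T (2), V→T (2); capacity 4 + 2 + 2 + 2 = 10.
This cut is saturated, so no flow can exceed 10.

10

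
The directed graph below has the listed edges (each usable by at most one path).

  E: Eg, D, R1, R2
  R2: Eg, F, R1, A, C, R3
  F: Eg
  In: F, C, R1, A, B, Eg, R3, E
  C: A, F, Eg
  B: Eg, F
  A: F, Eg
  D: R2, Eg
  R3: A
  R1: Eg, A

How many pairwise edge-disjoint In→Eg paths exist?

Assign every edge capacity 1; by Menger, the answer equals the max flow.
Path In→Eg (+1); total 1.
Path In→E→Eg (+1); total 2.
Path In→R1→Eg (+1); total 3.
Path In→C→Eg (+1); total 4.
Path In→A→Eg (+1); total 5.
Path In→B→Eg (+1); total 6.
Path In→F→Eg (+1); total 7.
No residual In→Eg path; max flow = 7.
Certifying cut of size 7: {A→Eg, F→Eg, In→B, In→C, In→E, In→Eg, In→R1}.

7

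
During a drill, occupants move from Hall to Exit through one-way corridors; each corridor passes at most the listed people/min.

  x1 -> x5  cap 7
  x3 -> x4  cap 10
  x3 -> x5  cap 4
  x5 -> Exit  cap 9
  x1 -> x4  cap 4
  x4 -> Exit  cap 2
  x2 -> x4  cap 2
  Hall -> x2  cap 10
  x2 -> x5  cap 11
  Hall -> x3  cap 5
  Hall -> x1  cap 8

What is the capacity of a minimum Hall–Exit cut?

11

Augment Hall→x1→x4→Exit: bottleneck 2, flow now 2.
Augment Hall→x1→x5→Exit: bottleneck 6, flow now 8.
Augment Hall→x2→x5→Exit: bottleneck 3, flow now 11.
No augmenting path remains; maximum flow = 11.
By max-flow min-cut, the minimum cut capacity equals the max flow.
In the residual graph, reachable from Hall: {Hall, x1, x2, x3, x4, x5}.
Min-cut edges: x4→Exit (2), x5→Exit (9); capacity 2 + 9 = 11.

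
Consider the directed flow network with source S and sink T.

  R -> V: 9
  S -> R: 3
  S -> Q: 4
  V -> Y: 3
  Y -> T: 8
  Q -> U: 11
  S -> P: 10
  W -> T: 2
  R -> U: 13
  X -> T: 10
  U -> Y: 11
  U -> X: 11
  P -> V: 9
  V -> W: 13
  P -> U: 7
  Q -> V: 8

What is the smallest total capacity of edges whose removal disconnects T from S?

Augment S→P→U→X→T: bottleneck 7, flow now 7.
Augment S→P→V→W→T: bottleneck 2, flow now 9.
Augment S→P→V→Y→T: bottleneck 1, flow now 10.
Augment S→Q→U→X→T: bottleneck 3, flow now 13.
Augment S→Q→U→Y→T: bottleneck 1, flow now 14.
Augment S→R→U→Y→T: bottleneck 3, flow now 17.
No augmenting path remains; maximum flow = 17.
By max-flow min-cut, the minimum cut capacity equals the max flow.
In the residual graph, reachable from S: {S}.
Min-cut edges: S→P (10), S→Q (4), S→R (3); capacity 10 + 4 + 3 = 17.

17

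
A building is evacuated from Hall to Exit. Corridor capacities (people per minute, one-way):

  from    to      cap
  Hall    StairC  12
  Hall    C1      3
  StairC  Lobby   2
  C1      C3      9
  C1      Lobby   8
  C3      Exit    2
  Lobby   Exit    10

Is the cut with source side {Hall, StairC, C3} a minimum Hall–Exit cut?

No — its capacity is 7, but the minimum cut has capacity 5.

Given cut capacity: 3 + 2 + 2 = 7.
Augment Hall→StairC→Lobby→Exit: bottleneck 2, flow now 2.
Augment Hall→C1→C3→Exit: bottleneck 2, flow now 4.
Augment Hall→C1→Lobby→Exit: bottleneck 1, flow now 5.
No augmenting path remains; maximum flow = 5.
In the residual graph, reachable from Hall: {Hall, StairC}.
Min-cut edges: Hall→C1 (3), StairC→Lobby (2); capacity 3 + 2 = 5.
Cut capacity 7 exceeds the max flow 5, so it is not minimum.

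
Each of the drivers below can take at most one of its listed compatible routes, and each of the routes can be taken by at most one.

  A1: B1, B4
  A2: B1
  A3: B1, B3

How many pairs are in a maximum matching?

Unit-capacity flow: source→left, listed edges, right→sink; max matching = max flow.
Augmenting path A1→B1 (+1); matched 1.
Augmenting path A3→B3 (+1); matched 2.
Augmenting path A2→B1→A1→B4 (+1); matched 3.
No augmenting path remains; maximum matching = 3.
König certificate: {A1, A2, A3} is a vertex cover of size 3 (every listed pair touches it), so no matching can be larger.

3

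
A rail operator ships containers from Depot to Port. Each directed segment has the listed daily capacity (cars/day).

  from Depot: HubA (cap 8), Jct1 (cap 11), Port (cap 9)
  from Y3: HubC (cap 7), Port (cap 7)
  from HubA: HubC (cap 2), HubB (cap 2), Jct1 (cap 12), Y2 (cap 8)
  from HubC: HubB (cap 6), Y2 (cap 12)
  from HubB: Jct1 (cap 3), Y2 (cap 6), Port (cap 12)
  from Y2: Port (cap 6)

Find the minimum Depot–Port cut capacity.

17

Augment Depot→Port: bottleneck 9, flow now 9.
Augment Depot→HubA→HubB→Port: bottleneck 2, flow now 11.
Augment Depot→HubA→Y2→Port: bottleneck 6, flow now 17.
No augmenting path remains; maximum flow = 17.
By max-flow min-cut, the minimum cut capacity equals the max flow.
In the residual graph, reachable from Depot: {Depot, Jct1}.
Min-cut edges: Depot→HubA (8), Depot→Port (9); capacity 8 + 9 = 17.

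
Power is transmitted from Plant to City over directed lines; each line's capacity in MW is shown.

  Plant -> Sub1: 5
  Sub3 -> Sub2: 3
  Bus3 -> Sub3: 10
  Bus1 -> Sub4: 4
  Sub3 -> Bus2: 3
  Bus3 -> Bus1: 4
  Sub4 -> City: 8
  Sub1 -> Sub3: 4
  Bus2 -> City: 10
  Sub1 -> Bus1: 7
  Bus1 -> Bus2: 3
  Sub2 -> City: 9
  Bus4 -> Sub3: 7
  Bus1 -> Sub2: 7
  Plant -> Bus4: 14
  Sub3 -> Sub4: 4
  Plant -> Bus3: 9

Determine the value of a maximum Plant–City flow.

19

Augment Plant→Sub1→Sub3→Bus2→City: bottleneck 3, flow now 3.
Augment Plant→Sub1→Sub3→Sub2→City: bottleneck 1, flow now 4.
Augment Plant→Sub1→Bus1→Bus2→City: bottleneck 1, flow now 5.
Augment Plant→Bus3→Sub3→Sub2→City: bottleneck 2, flow now 7.
Augment Plant→Bus3→Sub3→Sub4→City: bottleneck 4, flow now 11.
Augment Plant→Bus3→Bus1→Bus2→City: bottleneck 2, flow now 13.
Augment Plant→Bus3→Bus1→Sub2→City: bottleneck 1, flow now 14.
Augment Plant→Bus4→Sub3→Sub1→Bus1→Sub2→City: bottleneck 4, flow now 18. (uses reverse residual edge)
Augment Plant→Bus4→Sub3→Bus3→Bus1→Sub2→City: bottleneck 1, flow now 19. (uses reverse residual edge)
No augmenting path remains; maximum flow = 19.
In the residual graph, reachable from Plant: {Plant, Bus3, Bus4, Sub3}.
Min-cut edges: Plant→Sub1 (5), Bus3→Bus1 (4), Sub3→Bus2 (3), Sub3→Sub2 (3), Sub3→Sub4 (4); capacity 5 + 4 + 3 + 3 + 4 = 19.
This cut is saturated, so no flow can exceed 19.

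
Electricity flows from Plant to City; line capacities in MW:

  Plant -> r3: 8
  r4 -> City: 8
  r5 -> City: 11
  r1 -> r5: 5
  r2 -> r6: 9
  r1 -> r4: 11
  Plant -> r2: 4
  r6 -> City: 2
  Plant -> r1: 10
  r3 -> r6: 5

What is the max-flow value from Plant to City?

Augment Plant→r1→r4→City: bottleneck 8, flow now 8.
Augment Plant→r1→r5→City: bottleneck 2, flow now 10.
Augment Plant→r2→r6→City: bottleneck 2, flow now 12.
No augmenting path remains; maximum flow = 12.
In the residual graph, reachable from Plant: {Plant, r2, r3, r6}.
Min-cut edges: Plant→r1 (10), r6→City (2); capacity 10 + 2 = 12.
This cut is saturated, so no flow can exceed 12.

12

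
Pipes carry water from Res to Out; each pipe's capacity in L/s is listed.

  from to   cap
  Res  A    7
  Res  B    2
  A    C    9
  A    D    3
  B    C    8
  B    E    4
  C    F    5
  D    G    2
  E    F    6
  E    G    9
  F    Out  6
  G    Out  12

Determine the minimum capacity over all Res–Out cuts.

Augment Res→A→C→F→Out: bottleneck 5, flow now 5.
Augment Res→A→D→G→Out: bottleneck 2, flow now 7.
Augment Res→B→E→F→Out: bottleneck 1, flow now 8.
Augment Res→B→E→G→Out: bottleneck 1, flow now 9.
No augmenting path remains; maximum flow = 9.
By max-flow min-cut, the minimum cut capacity equals the max flow.
In the residual graph, reachable from Res: {Res}.
Min-cut edges: Res→A (7), Res→B (2); capacity 7 + 2 = 9.

9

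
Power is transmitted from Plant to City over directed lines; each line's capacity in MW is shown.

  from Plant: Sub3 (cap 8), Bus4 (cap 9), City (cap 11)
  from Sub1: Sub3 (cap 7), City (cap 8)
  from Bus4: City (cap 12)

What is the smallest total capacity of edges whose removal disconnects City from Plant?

Augment Plant→City: bottleneck 11, flow now 11.
Augment Plant→Bus4→City: bottleneck 9, flow now 20.
No augmenting path remains; maximum flow = 20.
By max-flow min-cut, the minimum cut capacity equals the max flow.
In the residual graph, reachable from Plant: {Plant, Sub3}.
Min-cut edges: Plant→Bus4 (9), Plant→City (11); capacity 9 + 11 = 20.

20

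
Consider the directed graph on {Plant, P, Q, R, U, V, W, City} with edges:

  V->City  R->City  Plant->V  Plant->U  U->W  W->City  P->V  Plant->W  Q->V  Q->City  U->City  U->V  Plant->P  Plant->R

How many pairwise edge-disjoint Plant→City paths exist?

4

Assign every edge capacity 1; by Menger, the answer equals the max flow.
Path Plant→R→City (+1); total 1.
Path Plant→U→City (+1); total 2.
Path Plant→V→City (+1); total 3.
Path Plant→W→City (+1); total 4.
No residual Plant→City path; max flow = 4.
Certifying cut of size 4: {Plant→R, Plant→U, Plant→W, V→City}.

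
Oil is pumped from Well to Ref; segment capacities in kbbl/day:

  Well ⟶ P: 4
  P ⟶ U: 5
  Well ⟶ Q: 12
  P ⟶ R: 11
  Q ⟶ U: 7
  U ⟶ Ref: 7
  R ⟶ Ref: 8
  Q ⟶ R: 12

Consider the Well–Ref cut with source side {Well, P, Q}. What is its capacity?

Edges leaving {Well, P, Q}: P→R (11), P→U (5), Q→R (12), Q→U (7).
Cut capacity = 11 + 5 + 12 + 7 = 35.

35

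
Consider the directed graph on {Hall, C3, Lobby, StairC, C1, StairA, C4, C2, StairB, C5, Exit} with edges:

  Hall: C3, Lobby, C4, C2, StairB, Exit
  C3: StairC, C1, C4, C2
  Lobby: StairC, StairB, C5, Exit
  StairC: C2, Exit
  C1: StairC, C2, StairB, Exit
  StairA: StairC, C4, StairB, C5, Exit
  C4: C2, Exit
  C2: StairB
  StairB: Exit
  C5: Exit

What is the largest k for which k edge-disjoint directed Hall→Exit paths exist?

Assign every edge capacity 1; by Menger, the answer equals the max flow.
Path Hall→Exit (+1); total 1.
Path Hall→Lobby→Exit (+1); total 2.
Path Hall→C4→Exit (+1); total 3.
Path Hall→StairB→Exit (+1); total 4.
Path Hall→C3→StairC→Exit (+1); total 5.
No residual Hall→Exit path; max flow = 5.
Certifying cut of size 5: {Hall→C3, Hall→C4, Hall→Exit, Hall→Lobby, StairB→Exit}.

5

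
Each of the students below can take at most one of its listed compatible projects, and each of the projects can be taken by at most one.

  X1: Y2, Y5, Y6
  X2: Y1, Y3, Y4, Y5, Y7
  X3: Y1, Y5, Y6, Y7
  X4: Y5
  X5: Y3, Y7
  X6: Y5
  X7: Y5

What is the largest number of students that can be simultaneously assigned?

5

Unit-capacity flow: source→left, listed edges, right→sink; max matching = max flow.
Augmenting path X1→Y2 (+1); matched 1.
Augmenting path X2→Y1 (+1); matched 2.
Augmenting path X3→Y5 (+1); matched 3.
Augmenting path X5→Y3 (+1); matched 4.
Augmenting path X4→Y5→X3→Y6 (+1); matched 5.
No augmenting path remains; maximum matching = 5.
König certificate: {X1, X2, X3, X5, Y5} is a vertex cover of size 5 (every listed pair touches it), so no matching can be larger.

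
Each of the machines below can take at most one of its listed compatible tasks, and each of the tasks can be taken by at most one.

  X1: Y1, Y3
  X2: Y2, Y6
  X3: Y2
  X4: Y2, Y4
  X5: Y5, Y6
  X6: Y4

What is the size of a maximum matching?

Unit-capacity flow: source→left, listed edges, right→sink; max matching = max flow.
Augmenting path X1→Y1 (+1); matched 1.
Augmenting path X2→Y2 (+1); matched 2.
Augmenting path X4→Y4 (+1); matched 3.
Augmenting path X5→Y5 (+1); matched 4.
Augmenting path X3→Y2→X2→Y6 (+1); matched 5.
No augmenting path remains; maximum matching = 5.
König certificate: {X1, X2, X5, Y2, Y4} is a vertex cover of size 5 (every listed pair touches it), so no matching can be larger.

5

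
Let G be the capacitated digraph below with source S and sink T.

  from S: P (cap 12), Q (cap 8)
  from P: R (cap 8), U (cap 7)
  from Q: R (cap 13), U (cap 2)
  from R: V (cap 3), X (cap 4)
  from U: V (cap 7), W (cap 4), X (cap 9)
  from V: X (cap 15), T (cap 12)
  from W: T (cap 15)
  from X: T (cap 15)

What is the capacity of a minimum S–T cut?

Augment S→P→R→V→T: bottleneck 3, flow now 3.
Augment S→P→R→X→T: bottleneck 4, flow now 7.
Augment S→P→U→V→T: bottleneck 5, flow now 12.
Augment S→Q→U→V→T: bottleneck 2, flow now 14.
Augment S→Q→R→P→U→W→T: bottleneck 2, flow now 16. (uses reverse residual edge)
No augmenting path remains; maximum flow = 16.
By max-flow min-cut, the minimum cut capacity equals the max flow.
In the residual graph, reachable from S: {S, P, Q, R}.
Min-cut edges: P→U (7), Q→U (2), R→V (3), R→X (4); capacity 7 + 2 + 3 + 4 = 16.

16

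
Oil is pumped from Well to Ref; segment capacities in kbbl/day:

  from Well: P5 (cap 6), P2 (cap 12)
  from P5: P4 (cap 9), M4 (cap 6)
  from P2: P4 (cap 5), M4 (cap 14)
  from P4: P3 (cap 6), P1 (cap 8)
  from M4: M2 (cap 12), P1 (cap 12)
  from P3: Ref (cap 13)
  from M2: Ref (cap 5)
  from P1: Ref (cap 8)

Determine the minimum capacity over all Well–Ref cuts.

18

Augment Well→P5→P4→P3→Ref: bottleneck 6, flow now 6.
Augment Well→P2→P4→P1→Ref: bottleneck 5, flow now 11.
Augment Well→P2→M4→M2→Ref: bottleneck 5, flow now 16.
Augment Well→P2→M4→P1→Ref: bottleneck 2, flow now 18.
No augmenting path remains; maximum flow = 18.
By max-flow min-cut, the minimum cut capacity equals the max flow.
In the residual graph, reachable from Well: {Well}.
Min-cut edges: Well→P5 (6), Well→P2 (12); capacity 6 + 12 = 18.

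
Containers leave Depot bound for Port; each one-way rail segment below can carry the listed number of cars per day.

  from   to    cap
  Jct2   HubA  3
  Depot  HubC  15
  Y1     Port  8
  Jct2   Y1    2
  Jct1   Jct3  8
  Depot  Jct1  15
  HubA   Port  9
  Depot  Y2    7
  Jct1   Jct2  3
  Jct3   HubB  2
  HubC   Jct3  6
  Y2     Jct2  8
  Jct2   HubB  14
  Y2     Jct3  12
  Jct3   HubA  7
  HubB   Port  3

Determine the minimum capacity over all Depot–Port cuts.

Augment Depot→HubC→Jct3→HubA→Port: bottleneck 6, flow now 6.
Augment Depot→Jct1→Jct3→HubA→Port: bottleneck 1, flow now 7.
Augment Depot→Jct1→Jct3→HubB→Port: bottleneck 2, flow now 9.
Augment Depot→Jct1→Jct2→HubA→Port: bottleneck 2, flow now 11.
Augment Depot→Jct1→Jct2→Y1→Port: bottleneck 1, flow now 12.
Augment Depot→Y2→Jct2→Y1→Port: bottleneck 1, flow now 13.
Augment Depot→Y2→Jct2→HubB→Port: bottleneck 1, flow now 14.
No augmenting path remains; maximum flow = 14.
By max-flow min-cut, the minimum cut capacity equals the max flow.
In the residual graph, reachable from Depot: {Depot, HubC, Jct1, Y2, Jct3, Jct2, HubA, HubB}.
Min-cut edges: Jct2→Y1 (2), HubA→Port (9), HubB→Port (3); capacity 2 + 9 + 3 = 14.

14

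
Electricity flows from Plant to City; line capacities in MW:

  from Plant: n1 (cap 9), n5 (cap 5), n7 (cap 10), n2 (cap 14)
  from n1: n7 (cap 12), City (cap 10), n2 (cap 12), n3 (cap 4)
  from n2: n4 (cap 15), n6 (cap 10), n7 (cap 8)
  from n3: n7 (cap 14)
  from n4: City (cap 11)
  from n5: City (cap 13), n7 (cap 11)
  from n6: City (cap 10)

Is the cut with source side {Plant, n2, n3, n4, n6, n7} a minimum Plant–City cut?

Given cut capacity: 9 + 5 + 11 + 10 = 35.
Augment Plant→n1→City: bottleneck 9, flow now 9.
Augment Plant→n5→City: bottleneck 5, flow now 14.
Augment Plant→n2→n4→City: bottleneck 11, flow now 25.
Augment Plant→n2→n6→City: bottleneck 3, flow now 28.
No augmenting path remains; maximum flow = 28.
In the residual graph, reachable from Plant: {Plant, n7}.
Min-cut edges: Plant→n1 (9), Plant→n2 (14), Plant→n5 (5); capacity 9 + 14 + 5 = 28.
Cut capacity 35 exceeds the max flow 28, so it is not minimum.

No — its capacity is 35, but the minimum cut has capacity 28.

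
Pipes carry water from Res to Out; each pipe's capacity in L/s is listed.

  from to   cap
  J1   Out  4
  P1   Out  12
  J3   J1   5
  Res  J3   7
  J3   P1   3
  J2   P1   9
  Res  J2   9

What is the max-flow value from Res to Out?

Augment Res→J2→P1→Out: bottleneck 9, flow now 9.
Augment Res→J3→P1→Out: bottleneck 3, flow now 12.
Augment Res→J3→J1→Out: bottleneck 4, flow now 16.
No augmenting path remains; maximum flow = 16.
In the residual graph, reachable from Res: {Res}.
Min-cut edges: Res→J2 (9), Res→J3 (7); capacity 9 + 7 = 16.
This cut is saturated, so no flow can exceed 16.

16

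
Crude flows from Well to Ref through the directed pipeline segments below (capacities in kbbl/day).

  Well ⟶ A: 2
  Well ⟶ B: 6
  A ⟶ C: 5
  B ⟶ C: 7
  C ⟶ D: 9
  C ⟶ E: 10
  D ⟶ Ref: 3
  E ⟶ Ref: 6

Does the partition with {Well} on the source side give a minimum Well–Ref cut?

Yes — it is a minimum cut (capacity 8).

Given cut capacity: 2 + 6 = 8.
Augment Well→A→C→D→Ref: bottleneck 2, flow now 2.
Augment Well→B→C→D→Ref: bottleneck 1, flow now 3.
Augment Well→B→C→E→Ref: bottleneck 5, flow now 8.
No augmenting path remains; maximum flow = 8.
Cut capacity 8 equals the max flow, so it is a minimum cut.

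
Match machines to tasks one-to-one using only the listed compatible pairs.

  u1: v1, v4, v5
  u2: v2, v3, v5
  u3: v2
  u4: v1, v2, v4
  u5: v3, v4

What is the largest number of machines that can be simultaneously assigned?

5

Unit-capacity flow: source→left, listed edges, right→sink; max matching = max flow.
Augmenting path u1→v1 (+1); matched 1.
Augmenting path u2→v2 (+1); matched 2.
Augmenting path u4→v4 (+1); matched 3.
Augmenting path u5→v3 (+1); matched 4.
Augmenting path u3→v2→u2→v5 (+1); matched 5.
No augmenting path remains; maximum matching = 5.
König certificate: {u1, u2, u3, u4, u5} is a vertex cover of size 5 (every listed pair touches it), so no matching can be larger.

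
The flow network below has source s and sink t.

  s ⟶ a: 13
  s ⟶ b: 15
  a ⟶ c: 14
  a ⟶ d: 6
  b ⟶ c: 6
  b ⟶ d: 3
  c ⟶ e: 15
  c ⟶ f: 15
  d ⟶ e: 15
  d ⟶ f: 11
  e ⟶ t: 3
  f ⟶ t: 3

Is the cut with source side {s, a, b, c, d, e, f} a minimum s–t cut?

Yes — it is a minimum cut (capacity 6).

Given cut capacity: 3 + 3 = 6.
Augment s→a→c→e→t: bottleneck 3, flow now 3.
Augment s→a→c→f→t: bottleneck 3, flow now 6.
No augmenting path remains; maximum flow = 6.
Cut capacity 6 equals the max flow, so it is a minimum cut.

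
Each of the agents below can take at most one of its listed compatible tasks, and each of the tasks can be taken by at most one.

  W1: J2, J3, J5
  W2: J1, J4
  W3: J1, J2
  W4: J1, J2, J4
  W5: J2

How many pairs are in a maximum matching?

Unit-capacity flow: source→left, listed edges, right→sink; max matching = max flow.
Augmenting path W1→J2 (+1); matched 1.
Augmenting path W2→J1 (+1); matched 2.
Augmenting path W4→J4 (+1); matched 3.
Augmenting path W3→J2→W1→J3 (+1); matched 4.
No augmenting path remains; maximum matching = 4.
König certificate: {W1, J1, J2, J4} is a vertex cover of size 4 (every listed pair touches it), so no matching can be larger.

4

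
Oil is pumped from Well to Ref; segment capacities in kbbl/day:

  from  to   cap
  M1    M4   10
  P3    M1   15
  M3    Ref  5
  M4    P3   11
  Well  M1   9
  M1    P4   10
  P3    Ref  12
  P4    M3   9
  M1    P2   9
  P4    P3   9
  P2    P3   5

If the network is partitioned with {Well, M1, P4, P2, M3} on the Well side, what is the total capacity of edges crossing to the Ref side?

29

Edges leaving {Well, M1, P4, P2, M3}: M1→M4 (10), P4→P3 (9), P2→P3 (5), M3→Ref (5).
Cut capacity = 10 + 9 + 5 + 5 = 29.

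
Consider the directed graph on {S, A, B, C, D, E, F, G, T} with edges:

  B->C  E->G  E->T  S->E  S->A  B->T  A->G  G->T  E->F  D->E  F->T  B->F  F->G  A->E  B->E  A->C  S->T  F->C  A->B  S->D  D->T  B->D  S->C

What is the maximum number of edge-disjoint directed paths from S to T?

Assign every edge capacity 1; by Menger, the answer equals the max flow.
Path S→T (+1); total 1.
Path S→D→T (+1); total 2.
Path S→E→T (+1); total 3.
Path S→A→B→T (+1); total 4.
No residual S→T path; max flow = 4.
Certifying cut of size 4: {S→A, S→D, S→E, S→T}.

4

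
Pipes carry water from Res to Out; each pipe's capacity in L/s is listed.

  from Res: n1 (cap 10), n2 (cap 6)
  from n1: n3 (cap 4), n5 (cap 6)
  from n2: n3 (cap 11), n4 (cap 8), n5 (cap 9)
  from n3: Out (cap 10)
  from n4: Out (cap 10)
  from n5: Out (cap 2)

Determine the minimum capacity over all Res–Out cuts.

Augment Res→n1→n3→Out: bottleneck 4, flow now 4.
Augment Res→n1→n5→Out: bottleneck 2, flow now 6.
Augment Res→n2→n3→Out: bottleneck 6, flow now 12.
No augmenting path remains; maximum flow = 12.
By max-flow min-cut, the minimum cut capacity equals the max flow.
In the residual graph, reachable from Res: {Res, n1, n5}.
Min-cut edges: Res→n2 (6), n1→n3 (4), n5→Out (2); capacity 6 + 4 + 2 = 12.

12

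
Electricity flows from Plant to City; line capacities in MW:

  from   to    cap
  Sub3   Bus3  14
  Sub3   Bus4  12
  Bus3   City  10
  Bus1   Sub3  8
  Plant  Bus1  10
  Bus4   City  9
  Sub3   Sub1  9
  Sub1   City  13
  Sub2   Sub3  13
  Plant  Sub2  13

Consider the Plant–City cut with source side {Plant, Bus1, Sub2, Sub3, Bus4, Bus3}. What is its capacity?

Edges leaving {Plant, Bus1, Sub2, Sub3, Bus4, Bus3}: Sub3→Sub1 (9), Bus4→City (9), Bus3→City (10).
Cut capacity = 9 + 9 + 10 = 28.

28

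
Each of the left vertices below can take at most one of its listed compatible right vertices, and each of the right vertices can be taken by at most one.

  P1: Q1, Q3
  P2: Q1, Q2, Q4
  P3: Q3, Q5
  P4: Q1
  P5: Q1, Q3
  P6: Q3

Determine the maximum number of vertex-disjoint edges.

4

Unit-capacity flow: source→left, listed edges, right→sink; max matching = max flow.
Augmenting path P1→Q1 (+1); matched 1.
Augmenting path P2→Q2 (+1); matched 2.
Augmenting path P3→Q3 (+1); matched 3.
Augmenting path P5→Q3→P3→Q5 (+1); matched 4.
No augmenting path remains; maximum matching = 4.
König certificate: {P2, P3, Q1, Q3} is a vertex cover of size 4 (every listed pair touches it), so no matching can be larger.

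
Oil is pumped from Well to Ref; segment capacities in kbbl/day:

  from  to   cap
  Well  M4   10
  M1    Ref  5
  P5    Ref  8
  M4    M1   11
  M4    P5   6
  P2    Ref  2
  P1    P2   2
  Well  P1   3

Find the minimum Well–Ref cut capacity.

12

Augment Well→M4→M1→Ref: bottleneck 5, flow now 5.
Augment Well→M4→P5→Ref: bottleneck 5, flow now 10.
Augment Well→P1→P2→Ref: bottleneck 2, flow now 12.
No augmenting path remains; maximum flow = 12.
By max-flow min-cut, the minimum cut capacity equals the max flow.
In the residual graph, reachable from Well: {Well, P1}.
Min-cut edges: Well→M4 (10), P1→P2 (2); capacity 10 + 2 = 12.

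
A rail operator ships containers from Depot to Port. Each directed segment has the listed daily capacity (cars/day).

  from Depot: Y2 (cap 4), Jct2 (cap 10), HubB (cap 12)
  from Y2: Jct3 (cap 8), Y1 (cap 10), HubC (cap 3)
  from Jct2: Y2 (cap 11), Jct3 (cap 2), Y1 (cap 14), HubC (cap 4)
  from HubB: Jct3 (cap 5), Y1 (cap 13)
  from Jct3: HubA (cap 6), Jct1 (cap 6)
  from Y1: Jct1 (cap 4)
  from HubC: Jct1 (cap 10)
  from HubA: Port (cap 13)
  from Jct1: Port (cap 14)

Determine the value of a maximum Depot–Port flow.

20

Augment Depot→Y2→Jct3→HubA→Port: bottleneck 4, flow now 4.
Augment Depot→Jct2→Jct3→HubA→Port: bottleneck 2, flow now 6.
Augment Depot→Jct2→Y1→Jct1→Port: bottleneck 4, flow now 10.
Augment Depot→Jct2→HubC→Jct1→Port: bottleneck 4, flow now 14.
Augment Depot→HubB→Jct3→Jct1→Port: bottleneck 5, flow now 19.
Augment Depot→HubB→Y1→Jct2→Y2→Jct3→Jct1→Port: bottleneck 1, flow now 20. (uses reverse residual edge)
No augmenting path remains; maximum flow = 20.
In the residual graph, reachable from Depot: {Depot, Y2, Jct2, HubB, Jct3, Y1, HubC, Jct1}.
Min-cut edges: Jct3→HubA (6), Jct1→Port (14); capacity 6 + 14 = 20.
This cut is saturated, so no flow can exceed 20.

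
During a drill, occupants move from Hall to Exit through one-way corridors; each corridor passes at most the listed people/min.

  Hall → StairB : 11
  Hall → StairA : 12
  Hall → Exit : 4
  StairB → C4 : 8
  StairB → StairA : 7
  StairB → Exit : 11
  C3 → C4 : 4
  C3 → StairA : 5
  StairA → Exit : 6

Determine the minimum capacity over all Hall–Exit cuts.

21

Augment Hall→Exit: bottleneck 4, flow now 4.
Augment Hall→StairB→Exit: bottleneck 11, flow now 15.
Augment Hall→StairA→Exit: bottleneck 6, flow now 21.
No augmenting path remains; maximum flow = 21.
By max-flow min-cut, the minimum cut capacity equals the max flow.
In the residual graph, reachable from Hall: {Hall, StairA}.
Min-cut edges: Hall→StairB (11), Hall→Exit (4), StairA→Exit (6); capacity 11 + 4 + 6 = 21.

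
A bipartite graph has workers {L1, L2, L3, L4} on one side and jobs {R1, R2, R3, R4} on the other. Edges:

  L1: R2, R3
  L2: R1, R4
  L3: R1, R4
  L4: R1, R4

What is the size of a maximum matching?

3

Unit-capacity flow: source→left, listed edges, right→sink; max matching = max flow.
Augmenting path L1→R2 (+1); matched 1.
Augmenting path L2→R1 (+1); matched 2.
Augmenting path L3→R4 (+1); matched 3.
No augmenting path remains; maximum matching = 3.
König certificate: {L1, R1, R4} is a vertex cover of size 3 (every listed pair touches it), so no matching can be larger.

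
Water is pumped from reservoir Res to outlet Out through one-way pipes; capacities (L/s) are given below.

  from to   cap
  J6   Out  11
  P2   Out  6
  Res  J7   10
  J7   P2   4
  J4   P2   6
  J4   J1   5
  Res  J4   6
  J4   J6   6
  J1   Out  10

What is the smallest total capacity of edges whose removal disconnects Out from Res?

Augment Res→J4→J1→Out: bottleneck 5, flow now 5.
Augment Res→J4→J6→Out: bottleneck 1, flow now 6.
Augment Res→J7→P2→Out: bottleneck 4, flow now 10.
No augmenting path remains; maximum flow = 10.
By max-flow min-cut, the minimum cut capacity equals the max flow.
In the residual graph, reachable from Res: {Res, J7}.
Min-cut edges: Res→J4 (6), J7→P2 (4); capacity 6 + 4 = 10.

10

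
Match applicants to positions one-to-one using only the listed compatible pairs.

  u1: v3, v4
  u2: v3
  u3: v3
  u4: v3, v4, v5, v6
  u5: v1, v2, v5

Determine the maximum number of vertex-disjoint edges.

Unit-capacity flow: source→left, listed edges, right→sink; max matching = max flow.
Augmenting path u1→v3 (+1); matched 1.
Augmenting path u4→v4 (+1); matched 2.
Augmenting path u5→v1 (+1); matched 3.
Augmenting path u2→v3→u1→v4→u4→v5 (+1); matched 4.
No augmenting path remains; maximum matching = 4.
König certificate: {u1, u4, u5, v3} is a vertex cover of size 4 (every listed pair touches it), so no matching can be larger.

4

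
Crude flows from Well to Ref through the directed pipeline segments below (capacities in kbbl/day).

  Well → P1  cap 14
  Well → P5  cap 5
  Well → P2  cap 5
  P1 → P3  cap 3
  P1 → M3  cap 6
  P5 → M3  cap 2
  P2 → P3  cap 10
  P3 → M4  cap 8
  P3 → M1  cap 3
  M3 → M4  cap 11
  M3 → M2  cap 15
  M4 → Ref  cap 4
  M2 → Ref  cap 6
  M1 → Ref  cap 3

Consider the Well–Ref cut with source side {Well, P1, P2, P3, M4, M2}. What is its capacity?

Edges leaving {Well, P1, P2, P3, M4, M2}: Well→P5 (5), P1→M3 (6), P3→M1 (3), M4→Ref (4), M2→Ref (6).
Cut capacity = 5 + 6 + 3 + 4 + 6 = 24.

24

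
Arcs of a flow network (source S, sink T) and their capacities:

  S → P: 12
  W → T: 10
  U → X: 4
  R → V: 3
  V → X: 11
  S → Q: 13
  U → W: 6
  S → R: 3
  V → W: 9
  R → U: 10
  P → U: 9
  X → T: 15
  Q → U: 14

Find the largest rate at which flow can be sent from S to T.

Augment S→P→U→W→T: bottleneck 6, flow now 6.
Augment S→P→U→X→T: bottleneck 3, flow now 9.
Augment S→Q→U→X→T: bottleneck 1, flow now 10.
Augment S→R→V→W→T: bottleneck 3, flow now 13.
No augmenting path remains; maximum flow = 13.
In the residual graph, reachable from S: {S, P, Q, U}.
Min-cut edges: S→R (3), U→W (6), U→X (4); capacity 3 + 6 + 4 = 13.
This cut is saturated, so no flow can exceed 13.

13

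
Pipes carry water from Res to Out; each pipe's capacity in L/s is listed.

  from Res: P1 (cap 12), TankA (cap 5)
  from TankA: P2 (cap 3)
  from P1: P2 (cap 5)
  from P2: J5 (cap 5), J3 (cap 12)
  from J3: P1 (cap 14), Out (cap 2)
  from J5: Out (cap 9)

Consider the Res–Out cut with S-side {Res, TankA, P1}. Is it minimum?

Given cut capacity: 3 + 5 = 8.
Augment Res→TankA→P2→J3→Out: bottleneck 2, flow now 2.
Augment Res→TankA→P2→J5→Out: bottleneck 1, flow now 3.
Augment Res→P1→P2→J5→Out: bottleneck 4, flow now 7.
No augmenting path remains; maximum flow = 7.
In the residual graph, reachable from Res: {Res, TankA, P1, P2, J3}.
Min-cut edges: P2→J5 (5), J3→Out (2); capacity 5 + 2 = 7.
Cut capacity 8 exceeds the max flow 7, so it is not minimum.

No — its capacity is 8, but the minimum cut has capacity 7.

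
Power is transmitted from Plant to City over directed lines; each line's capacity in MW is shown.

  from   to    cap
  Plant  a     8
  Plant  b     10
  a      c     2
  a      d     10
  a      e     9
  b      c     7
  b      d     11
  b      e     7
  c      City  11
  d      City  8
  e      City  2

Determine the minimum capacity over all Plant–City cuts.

Augment Plant→a→c→City: bottleneck 2, flow now 2.
Augment Plant→a→d→City: bottleneck 6, flow now 8.
Augment Plant→b→c→City: bottleneck 7, flow now 15.
Augment Plant→b→d→City: bottleneck 2, flow now 17.
Augment Plant→b→e→City: bottleneck 1, flow now 18.
No augmenting path remains; maximum flow = 18.
By max-flow min-cut, the minimum cut capacity equals the max flow.
In the residual graph, reachable from Plant: {Plant}.
Min-cut edges: Plant→a (8), Plant→b (10); capacity 8 + 10 = 18.

18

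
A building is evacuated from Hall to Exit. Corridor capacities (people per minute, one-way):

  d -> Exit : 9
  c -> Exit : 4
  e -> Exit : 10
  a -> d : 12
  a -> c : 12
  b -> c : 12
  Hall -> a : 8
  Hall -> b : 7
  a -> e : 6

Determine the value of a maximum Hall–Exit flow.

Augment Hall→a→c→Exit: bottleneck 4, flow now 4.
Augment Hall→a→d→Exit: bottleneck 4, flow now 8.
Augment Hall→b→c→a→d→Exit: bottleneck 4, flow now 12. (uses reverse residual edge)
No augmenting path remains; maximum flow = 12.
In the residual graph, reachable from Hall: {Hall, b, c}.
Min-cut edges: Hall→a (8), c→Exit (4); capacity 8 + 4 = 12.
This cut is saturated, so no flow can exceed 12.

12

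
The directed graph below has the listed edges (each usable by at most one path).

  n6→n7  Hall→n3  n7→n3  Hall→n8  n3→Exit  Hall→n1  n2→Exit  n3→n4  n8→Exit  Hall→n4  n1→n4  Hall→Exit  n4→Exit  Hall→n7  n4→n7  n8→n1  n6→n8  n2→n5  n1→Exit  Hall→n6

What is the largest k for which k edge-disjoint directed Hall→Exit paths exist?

5

Assign every edge capacity 1; by Menger, the answer equals the max flow.
Path Hall→Exit (+1); total 1.
Path Hall→n1→Exit (+1); total 2.
Path Hall→n3→Exit (+1); total 3.
Path Hall→n4→Exit (+1); total 4.
Path Hall→n8→Exit (+1); total 5.
No residual Hall→Exit path; max flow = 5.
Certifying cut of size 5: {Hall→Exit, n1→Exit, n3→Exit, n4→Exit, n8→Exit}.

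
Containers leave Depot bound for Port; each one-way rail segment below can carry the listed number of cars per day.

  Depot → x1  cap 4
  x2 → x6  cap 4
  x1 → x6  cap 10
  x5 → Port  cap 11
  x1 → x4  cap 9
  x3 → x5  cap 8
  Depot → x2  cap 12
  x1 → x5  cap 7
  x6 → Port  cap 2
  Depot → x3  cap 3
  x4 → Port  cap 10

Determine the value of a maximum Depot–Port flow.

9

Augment Depot→x1→x4→Port: bottleneck 4, flow now 4.
Augment Depot→x2→x6→Port: bottleneck 2, flow now 6.
Augment Depot→x3→x5→Port: bottleneck 3, flow now 9.
No augmenting path remains; maximum flow = 9.
In the residual graph, reachable from Depot: {Depot, x2, x6}.
Min-cut edges: Depot→x1 (4), Depot→x3 (3), x6→Port (2); capacity 4 + 3 + 2 = 9.
This cut is saturated, so no flow can exceed 9.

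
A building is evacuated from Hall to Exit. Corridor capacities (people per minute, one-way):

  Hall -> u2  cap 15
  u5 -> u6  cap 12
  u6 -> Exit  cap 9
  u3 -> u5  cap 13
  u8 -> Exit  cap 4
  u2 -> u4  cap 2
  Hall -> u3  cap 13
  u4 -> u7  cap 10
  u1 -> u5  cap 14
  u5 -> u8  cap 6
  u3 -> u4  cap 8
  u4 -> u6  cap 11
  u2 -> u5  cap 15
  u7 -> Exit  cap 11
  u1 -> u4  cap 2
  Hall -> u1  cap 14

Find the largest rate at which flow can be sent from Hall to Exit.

23

Augment Hall→u1→u4→u6→Exit: bottleneck 2, flow now 2.
Augment Hall→u1→u5→u6→Exit: bottleneck 7, flow now 9.
Augment Hall→u1→u5→u8→Exit: bottleneck 4, flow now 13.
Augment Hall→u2→u4→u7→Exit: bottleneck 2, flow now 15.
Augment Hall→u3→u4→u7→Exit: bottleneck 8, flow now 23.
No augmenting path remains; maximum flow = 23.
In the residual graph, reachable from Hall: {Hall, u1, u2, u3, u4, u5, u6, u8}.
Min-cut edges: u4→u7 (10), u6→Exit (9), u8→Exit (4); capacity 10 + 9 + 4 = 23.
This cut is saturated, so no flow can exceed 23.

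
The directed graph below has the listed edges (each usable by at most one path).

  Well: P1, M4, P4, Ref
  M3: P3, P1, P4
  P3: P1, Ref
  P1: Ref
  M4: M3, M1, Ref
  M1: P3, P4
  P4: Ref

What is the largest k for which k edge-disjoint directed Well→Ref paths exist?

4

Assign every edge capacity 1; by Menger, the answer equals the max flow.
Path Well→Ref (+1); total 1.
Path Well→P1→Ref (+1); total 2.
Path Well→M4→Ref (+1); total 3.
Path Well→P4→Ref (+1); total 4.
No residual Well→Ref path; max flow = 4.
Certifying cut of size 4: {Well→M4, Well→P1, Well→P4, Well→Ref}.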